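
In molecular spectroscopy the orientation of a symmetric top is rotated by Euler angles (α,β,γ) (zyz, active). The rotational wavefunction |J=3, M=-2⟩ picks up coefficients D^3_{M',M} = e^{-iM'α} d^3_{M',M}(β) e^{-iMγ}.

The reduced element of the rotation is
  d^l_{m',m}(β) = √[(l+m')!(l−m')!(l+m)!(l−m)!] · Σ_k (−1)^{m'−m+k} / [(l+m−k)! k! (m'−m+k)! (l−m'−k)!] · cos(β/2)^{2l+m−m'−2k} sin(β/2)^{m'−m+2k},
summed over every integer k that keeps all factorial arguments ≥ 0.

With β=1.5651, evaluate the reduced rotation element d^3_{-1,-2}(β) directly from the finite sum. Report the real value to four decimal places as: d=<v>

d=0.3907

d^3_{-1,-2}(β=1.5651) via the finite sum:
With c≡cos(β/2)=0.709118 and s≡sin(β/2)=0.705090, N=[2·24·1·120]^{1/2}=75.894664
k: max(0,(-2)−(-1))=0 … min(3+(-2),3−(-1))=1
  k=0: (−1)^1·75.8947/(24)·0.7091^5·0.7051^1 = -0.399794
  k=1: (−1)^2·75.8947/(12)·0.7091^3·0.7051^3 = +0.790531
d^3_{-1,-2}(1.5651) = -0.399794 +0.790531 = +0.390737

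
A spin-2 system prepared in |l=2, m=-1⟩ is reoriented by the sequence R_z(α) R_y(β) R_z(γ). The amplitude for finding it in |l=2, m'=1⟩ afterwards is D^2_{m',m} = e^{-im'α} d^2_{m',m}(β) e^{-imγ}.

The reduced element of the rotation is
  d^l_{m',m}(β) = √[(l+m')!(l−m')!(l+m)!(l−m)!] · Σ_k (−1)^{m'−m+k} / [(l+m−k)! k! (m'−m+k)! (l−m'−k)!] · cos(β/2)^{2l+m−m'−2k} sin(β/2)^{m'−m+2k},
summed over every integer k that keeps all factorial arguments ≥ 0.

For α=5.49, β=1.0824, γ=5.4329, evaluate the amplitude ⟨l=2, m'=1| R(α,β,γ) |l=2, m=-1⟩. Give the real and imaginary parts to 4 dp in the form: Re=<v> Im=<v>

Re=0.5136 Im=-0.0294

D^2_{1,-1}(5.4900,1.0824,5.4329) = e^{-i·1·5.4900}·d^2_{1,-1}(1.0824)·e^{-i·-1·5.4329}. Compute d first:
With c≡cos(β/2)=0.857091 and s≡sin(β/2)=0.515165, N=[6·1·1·6]^{1/2}=6.000000
k: max(0,(-1)−(1))=0 … min(2+(-1),2−(1))=1
  k=0: (−1)^2·6.0000/(2)·0.8571^2·0.5152^2 = +0.584881
  k=1: (−1)^3·6.0000/(6)·0.8571^0·0.5152^4 = -0.070434
d^2_{1,-1}(1.0824) = +0.584881 -0.070434 = +0.514447
D = (+0.701579+0.712592i)·(+0.514447)·(+0.659769-0.751469i) = +0.513608-0.029359i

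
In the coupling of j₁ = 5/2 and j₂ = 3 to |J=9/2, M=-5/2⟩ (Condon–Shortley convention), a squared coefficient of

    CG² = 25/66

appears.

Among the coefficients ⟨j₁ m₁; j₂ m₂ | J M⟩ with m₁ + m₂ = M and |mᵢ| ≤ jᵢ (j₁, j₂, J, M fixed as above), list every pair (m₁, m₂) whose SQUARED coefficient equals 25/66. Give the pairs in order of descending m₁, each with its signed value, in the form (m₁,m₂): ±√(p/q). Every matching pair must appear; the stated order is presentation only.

Admissible pairs with m₁+m₂ = M = -5/2: (-5/2,0), (-3/2,-1), (-1/2,-2), (1/2,-3)
  (m₁,m₂)=(1/2,-3): CG² = 3/11, CG = +√(3/11)
  (m₁,m₂)=(-1/2,-2): CG² = 49/198, CG = +√(49/198)
  (m₁,m₂)=(-3/2,-1): CG² = 10/99, CG = −√(10/99)
  (m₁,m₂)=(-5/2,0): CG² = 25/66, CG = −√(25/66)   ← matches the target
Pairs with CG² = 25/66: (-5/2,0): −√(25/66)

(-5/2,0): −√(25/66)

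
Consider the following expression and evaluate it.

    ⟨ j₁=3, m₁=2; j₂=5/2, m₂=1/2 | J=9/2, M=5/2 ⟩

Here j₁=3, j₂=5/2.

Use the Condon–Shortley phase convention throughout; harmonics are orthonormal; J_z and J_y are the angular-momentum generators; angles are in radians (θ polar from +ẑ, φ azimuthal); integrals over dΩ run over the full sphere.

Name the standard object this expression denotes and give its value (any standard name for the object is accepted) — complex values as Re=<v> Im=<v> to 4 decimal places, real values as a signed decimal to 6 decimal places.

Clebsch–Gordan coefficient, +√(49/198) ≈ +0.497468

This is a Clebsch–Gordan (vector-coupling) coefficient.
triangle: 1!·5!·4!/11! = 2880/39916800
(j±m)!: 5!·1!·3!·2!·7!·2! = 14515200
prefactor² = (2J+1)·Δ·N² = 115200/11
  k=0: +1/(0!·1!·1!·3!·4!·1!) = 1/144
  k=1: −1/(1!·0!·0!·2!·5!·2!) = -1/480
Σ = 7/1440  ⇒  CG² = 115200/11·(7/1440)² = 49/198
CG = +√(49/198) = +0.497468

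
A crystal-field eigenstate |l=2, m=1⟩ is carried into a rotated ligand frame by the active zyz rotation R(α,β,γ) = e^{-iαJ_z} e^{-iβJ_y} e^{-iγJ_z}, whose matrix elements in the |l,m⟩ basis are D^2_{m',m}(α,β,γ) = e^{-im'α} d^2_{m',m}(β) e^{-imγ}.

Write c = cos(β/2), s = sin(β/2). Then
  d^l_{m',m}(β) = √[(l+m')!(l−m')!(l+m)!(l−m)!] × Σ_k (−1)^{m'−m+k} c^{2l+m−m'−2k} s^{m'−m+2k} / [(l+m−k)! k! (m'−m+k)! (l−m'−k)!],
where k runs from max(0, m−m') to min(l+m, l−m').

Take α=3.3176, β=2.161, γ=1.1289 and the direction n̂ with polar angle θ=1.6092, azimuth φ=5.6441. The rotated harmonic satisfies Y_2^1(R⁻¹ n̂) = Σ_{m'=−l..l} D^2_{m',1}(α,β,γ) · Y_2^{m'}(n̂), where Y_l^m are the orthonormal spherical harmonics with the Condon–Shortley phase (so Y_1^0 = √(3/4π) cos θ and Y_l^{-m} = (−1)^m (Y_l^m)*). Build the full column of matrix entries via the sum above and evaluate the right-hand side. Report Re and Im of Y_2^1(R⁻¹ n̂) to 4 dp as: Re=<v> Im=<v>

Re=0.3531 Im=-0.0265

Need the full column D^2_{m',1} for m'=−2..2 at α=3.3176, β=2.1610, γ=1.1289.
cos(β/2)=0.470887, sin(β/2)=0.882193
d^2_{-2,1}: single k=3 term ⇒ +0.646604;  D = +0.461094-0.453309i
d^2_{-1,1}: k∈[2..3] ⇒ +0.517706 -0.605697 = -0.087991;  D = +0.050976-0.071721i
d^2_{0,1}: k∈[1..2] ⇒ +0.225627 -0.791925 = -0.566298;  D = -0.242180+0.511901i
d^2_{1,1}: k∈[0..1] ⇒ +0.049166 -0.517706 = -0.468539;  D = +0.123117-0.452074i
d^2_{2,1}: single k=0 term ⇒ -0.184223;  D = -0.016536+0.183480i
Y_2^{m'}(θ=1.6092,φ=5.6441) and Σ D·Y over m':
  (+0.4611-0.4533i)·(+0.1113+0.3693i)  (+0.0510-0.0717i)·(-0.0238-0.0177i)  (-0.2422+0.5119i)·(-0.3140+0.0000i)  (+0.1231-0.4521i)·(+0.0238-0.0177i)  (-0.0165+0.1835i)·(+0.1113-0.3693i)
Y_2^1(R⁻¹ n̂) = +0.353134-0.026491i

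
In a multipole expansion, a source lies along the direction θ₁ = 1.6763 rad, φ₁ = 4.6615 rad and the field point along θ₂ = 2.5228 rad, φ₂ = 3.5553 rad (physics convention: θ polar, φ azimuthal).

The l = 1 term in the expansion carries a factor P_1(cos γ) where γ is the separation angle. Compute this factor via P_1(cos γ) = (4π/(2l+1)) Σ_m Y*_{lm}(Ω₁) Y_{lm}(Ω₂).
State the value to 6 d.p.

0.344236

Expand P_1 via completeness: Σ_{m} conj(Y_{1,m}) at Ω₁ times Y_{1,m} at Ω₂ —
  m=-1: Y*=-0.017477-0.343128i  Y=-0.183498+0.080564i  product +0.030851+0.061555i
  m=+0: Y*=-0.051454-0.000000i  Y=-0.398006+0.000000i  product +0.020479+0.000000i
  m=+1: Y*=+0.017477-0.343128i  Y=+0.183498+0.080564i  product +0.030851-0.061555i
Σ over m = +0.082180+0.000000i; ×(4π/3) → +0.344236+0.000000i. Real part: 0.344236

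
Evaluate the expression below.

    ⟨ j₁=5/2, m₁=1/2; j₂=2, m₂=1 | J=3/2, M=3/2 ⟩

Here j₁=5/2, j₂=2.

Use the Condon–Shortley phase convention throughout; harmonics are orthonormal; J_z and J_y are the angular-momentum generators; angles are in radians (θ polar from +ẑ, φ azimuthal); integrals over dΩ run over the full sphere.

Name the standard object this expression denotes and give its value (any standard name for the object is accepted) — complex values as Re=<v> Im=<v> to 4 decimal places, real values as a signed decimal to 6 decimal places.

This is a Clebsch–Gordan (vector-coupling) coefficient.
√[4·3!2!1!/7! · 3!2!3!1!3!0!] = √(144/35)
  +(−1)^2/∏(2,1,0,1,2,0)! = 1/4  (running 1/4)
⟨..|..⟩ = √(144/35)·(1/4) = +0.507093

Clebsch–Gordan coefficient, +√(9/35) ≈ +0.507093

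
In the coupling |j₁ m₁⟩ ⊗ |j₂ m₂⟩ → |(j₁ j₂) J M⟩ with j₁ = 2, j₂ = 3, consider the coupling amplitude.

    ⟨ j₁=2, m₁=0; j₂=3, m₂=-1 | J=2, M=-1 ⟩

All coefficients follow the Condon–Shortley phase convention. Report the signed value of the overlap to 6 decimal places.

-0.377964  (= −√(1/7))

√[5·3!1!3!/8! · 2!2!2!4!1!3!] = √(36/7)
  +(−1)^1/∏(1,2,1,1,0,2)! = -1/4  (running -1/4)
  +(−1)^2/∏(2,1,0,0,1,3)! = 1/12  (running -1/6)
⟨..|..⟩ = √(36/7)·(-1/6) = -0.377964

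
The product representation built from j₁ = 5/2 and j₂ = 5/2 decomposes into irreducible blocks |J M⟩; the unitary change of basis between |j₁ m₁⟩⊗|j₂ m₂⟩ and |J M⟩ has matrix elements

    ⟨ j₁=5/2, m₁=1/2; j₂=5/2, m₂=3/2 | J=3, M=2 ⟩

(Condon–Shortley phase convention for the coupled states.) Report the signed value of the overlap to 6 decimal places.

-0.288675  (= −√(1/12))

√[7·2!3!3!/9! · 3!2!4!1!5!1!] = √(48)
  +(−1)^1/∏(1,1,1,3,2,0)! = -1/12  (running -1/12)
  +(−1)^2/∏(2,0,0,2,3,1)! = 1/24  (running -1/24)
⟨..|..⟩ = √(48)·(-1/24) = -0.288675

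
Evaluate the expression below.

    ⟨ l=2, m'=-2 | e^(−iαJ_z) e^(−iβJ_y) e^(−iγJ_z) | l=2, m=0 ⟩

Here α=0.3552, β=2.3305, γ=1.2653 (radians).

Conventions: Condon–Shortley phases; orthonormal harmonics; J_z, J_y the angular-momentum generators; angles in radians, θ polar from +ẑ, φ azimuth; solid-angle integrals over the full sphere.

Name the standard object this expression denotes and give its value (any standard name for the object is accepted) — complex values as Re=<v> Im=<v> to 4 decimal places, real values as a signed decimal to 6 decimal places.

This is a Wigner D-matrix element — the rotation-matrix element ⟨l m'| R(α,β,γ) |l m⟩ in the angular-momentum basis.
Split into d^2_{-2,0}(β=2.3305) × two z-phases.
c=cos(2.330500/2)=0.394521, s=sin(2.330500/2)=0.918887; N=√[1·24·2·2]=9.797959
Admissible k: 2..2 (factorial args all ≥0)
  k=2: (−1)^0·9.7980/(4)·0.3945^2·0.9189^2 = +0.321914
d^2_{-2,0}(2.3305) = +0.321914
D = (+0.758101+0.652137i)·(+0.321914)·(+1.000000+0.000000i) = +0.244043+0.209932i

Wigner D-matrix element, Re=0.2440 Im=0.2099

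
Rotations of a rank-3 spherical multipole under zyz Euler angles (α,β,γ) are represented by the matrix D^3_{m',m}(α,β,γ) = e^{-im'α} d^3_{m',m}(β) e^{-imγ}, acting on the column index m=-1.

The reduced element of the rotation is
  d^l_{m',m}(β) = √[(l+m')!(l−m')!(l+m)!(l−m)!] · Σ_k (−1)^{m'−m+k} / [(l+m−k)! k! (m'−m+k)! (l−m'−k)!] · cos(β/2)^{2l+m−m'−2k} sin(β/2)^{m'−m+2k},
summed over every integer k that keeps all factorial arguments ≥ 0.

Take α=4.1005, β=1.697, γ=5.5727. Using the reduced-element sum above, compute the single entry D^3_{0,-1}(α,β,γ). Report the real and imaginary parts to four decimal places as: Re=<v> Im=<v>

Re=0.2998 Im=-0.2580

D^3_{0,-1}(4.1005,1.6970,5.5727) = e^{-i·0·4.1005}·d^3_{0,-1}(1.6970)·e^{-i·-1·5.5727}. Compute d first:
c=cos(1.697000/2)=0.661109, s=sin(1.697000/2)=0.750290; N=√[6·6·2·24]=41.569219
k∈{0,1,2} keeps every argument non-negative
  k=0: (−1)^1·41.5692/(12)·0.6611^5·0.7503^1 = -0.328236
  k=1: (−1)^2·41.5692/(4)·0.6611^3·0.7503^3 = +1.268290
  k=2: (−1)^3·41.5692/(12)·0.6611^1·0.7503^5 = -0.544513
d^3_{0,-1}(1.6970) = -0.328236 +1.268290 -0.544513 = +0.395541
Attach z-rotation phases: D = e^{-i(0)(4.1005)}·(+0.395541)·e^{-i(-1)(5.5727)} = +0.299838-0.257972i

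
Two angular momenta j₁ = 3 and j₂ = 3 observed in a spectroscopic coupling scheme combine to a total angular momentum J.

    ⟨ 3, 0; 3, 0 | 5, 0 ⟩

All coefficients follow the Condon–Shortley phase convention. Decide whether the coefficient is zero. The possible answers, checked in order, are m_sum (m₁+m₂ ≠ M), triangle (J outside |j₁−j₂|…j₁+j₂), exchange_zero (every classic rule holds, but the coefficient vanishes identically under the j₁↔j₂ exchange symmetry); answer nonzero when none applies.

m-sum: m₁+m₂ = 0+0 = 0, M = 0  ✓
triangle: |j₁−j₂| = 0 ≤ J = 5 ≤ j₁+j₂ = 6  ✓
exchange: j₁=j₂ and m₁=m₂, and (−1)^(j₁+j₂−J) = (−1)^1 = −1 forces ⟨j₁m₁;j₂m₂|JM⟩ = −⟨j₂m₂;j₁m₁|JM⟩ = −⟨j₁m₁;j₂m₂|JM⟩ ⇒ the coefficient vanishes identically
Racah sum check: Σ_k collapses to 0 ⇒ CG = 0

exchange_zero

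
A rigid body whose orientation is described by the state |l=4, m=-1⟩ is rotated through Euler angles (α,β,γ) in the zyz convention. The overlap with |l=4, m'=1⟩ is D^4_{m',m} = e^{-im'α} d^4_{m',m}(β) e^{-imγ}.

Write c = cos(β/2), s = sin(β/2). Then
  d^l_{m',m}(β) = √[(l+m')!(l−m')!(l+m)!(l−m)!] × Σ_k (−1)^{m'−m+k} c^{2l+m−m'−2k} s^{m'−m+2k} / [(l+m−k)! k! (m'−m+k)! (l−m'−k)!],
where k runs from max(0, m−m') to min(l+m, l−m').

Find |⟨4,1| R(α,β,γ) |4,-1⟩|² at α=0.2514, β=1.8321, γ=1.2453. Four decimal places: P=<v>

P=0.0070

D^4_{1,-1}(0.2514,1.8321,1.2453) = e^{-i·1·0.2514}·d^4_{1,-1}(1.8321)·e^{-i·-1·1.2453}. Compute d first:
Half-angle: c=0.608958, s=0.793202. N=√(120·6·6·120)=720.000000
The bounds max(0,m−m')=0 and min(l+m,l−m')=3 give 4 terms
  k=0: (−1)^2·720.0000/(72)·0.6090^6·0.7932^2 = +0.320843
  k=1: (−1)^3·720.0000/(24)·0.6090^4·0.7932^4 = -1.633078
  k=2: (−1)^4·720.0000/(48)·0.6090^2·0.7932^6 = +1.385384
  k=3: (−1)^5·720.0000/(720)·0.6090^0·0.7932^8 = -0.156701
d^4_{1,-1}(1.8321) = +0.320843 -1.633078 +1.385384 -0.156701 = -0.083552
|D^4_{1,-1}|² = |d^4_{1,-1}(β)|² = (-0.083552)² = 0.006981 (the z-rotation phases have unit modulus)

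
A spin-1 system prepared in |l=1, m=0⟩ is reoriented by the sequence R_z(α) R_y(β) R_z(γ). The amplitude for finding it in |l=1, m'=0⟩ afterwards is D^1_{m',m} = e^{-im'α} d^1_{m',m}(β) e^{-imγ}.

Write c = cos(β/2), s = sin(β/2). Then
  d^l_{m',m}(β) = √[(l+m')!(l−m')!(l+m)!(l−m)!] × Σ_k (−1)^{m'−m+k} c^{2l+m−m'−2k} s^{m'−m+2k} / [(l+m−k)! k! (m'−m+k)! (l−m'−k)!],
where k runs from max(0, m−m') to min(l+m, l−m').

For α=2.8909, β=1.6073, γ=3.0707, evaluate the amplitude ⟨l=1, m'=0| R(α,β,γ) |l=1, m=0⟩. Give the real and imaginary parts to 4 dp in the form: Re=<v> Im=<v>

D^1_{0,0}(2.8909,1.6073,3.0707) = e^{-i·0·2.8909}·d^1_{0,0}(1.6073)·e^{-i·0·3.0707}. Compute d first:
c=cos(1.607300/2)=0.694084, s=sin(1.607300/2)=0.719894; N=√[1·1·1·1]=1.000000
The bounds max(0,m−m')=0 and min(l+m,l−m')=1 give 2 terms
  k=0: (−1)^0·1.0000/(1)·0.6941^2·0.7199^0 = +0.481752
  k=1: (−1)^1·1.0000/(1)·0.6941^0·0.7199^2 = -0.518248
d^1_{0,0}(1.6073) = +0.481752 -0.518248 = -0.036496
Attach z-rotation phases: D = e^{-i(0)(2.8909)}·(-0.036496)·e^{-i(0)(3.0707)} = -0.036496+0.000000i

Re=-0.0365 Im=0.0000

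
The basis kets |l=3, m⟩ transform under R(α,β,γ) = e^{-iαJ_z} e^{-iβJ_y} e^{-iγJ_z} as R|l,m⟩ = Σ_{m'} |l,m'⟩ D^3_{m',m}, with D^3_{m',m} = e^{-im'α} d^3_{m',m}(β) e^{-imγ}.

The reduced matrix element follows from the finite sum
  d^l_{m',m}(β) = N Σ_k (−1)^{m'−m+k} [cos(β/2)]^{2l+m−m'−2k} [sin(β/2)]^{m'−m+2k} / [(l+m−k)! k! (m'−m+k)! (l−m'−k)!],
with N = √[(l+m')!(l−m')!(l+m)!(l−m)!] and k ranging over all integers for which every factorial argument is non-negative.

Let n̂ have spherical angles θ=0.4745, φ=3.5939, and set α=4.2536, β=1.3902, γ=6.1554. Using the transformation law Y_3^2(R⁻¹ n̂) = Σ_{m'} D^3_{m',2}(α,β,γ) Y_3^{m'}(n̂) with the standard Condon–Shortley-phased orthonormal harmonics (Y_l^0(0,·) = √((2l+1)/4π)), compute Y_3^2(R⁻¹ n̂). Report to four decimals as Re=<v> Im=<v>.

Re=0.2339 Im=0.3079

Need the full column D^3_{m',2} for m'=−3..3 at α=4.2536, β=1.3902, γ=6.1554.
cos(β/2)=0.767990, sin(β/2)=0.640462
d^3_{-3,2}: single k=5 term ⇒ +0.202721;  D = +0.182540+0.088177i
d^3_{-2,2}: k∈[4..5] ⇒ +0.496198 -0.069018 = +0.427180;  D = -0.336942+0.262588i
d^3_{-1,2}: k∈[3..4] ⇒ +0.752622 -0.261712 = +0.490910;  D = -0.099077-0.480808i
d^3_{0,2}: k∈[2..3] ⇒ +0.781572 -0.543558 = +0.238015;  D = +0.230284+0.060170i
d^3_{1,2}: k∈[1..2] ⇒ +0.541091 -0.752622 = -0.211531;  D = +0.138581-0.159814i
d^3_{2,2}: k∈[0..1] ⇒ +0.205179 -0.713475 = -0.508296;  D = +0.196838+0.468636i
d^3_{3,2}: single k=0 term ⇒ -0.419127;  D = -0.418344-0.025610i
Y_3^{m'}(θ=0.4745,φ=3.5939) and Σ D·Y over m':
  (+0.1825+0.0882i)·(-0.0084+0.0389i)  (-0.3369+0.2626i)·(+0.1173-0.1492i)  (-0.0991-0.4808i)·(-0.3926+0.1908i)  (+0.2303+0.0602i)·(+0.3174+0.0000i)  (+0.1386-0.1598i)·(+0.3926+0.1908i)  (+0.1968+0.4686i)·(+0.1173+0.1492i)  (-0.4183-0.0256i)·(+0.0084+0.0389i)
Y_3^2(R⁻¹ n̂) = +0.233941+0.307927i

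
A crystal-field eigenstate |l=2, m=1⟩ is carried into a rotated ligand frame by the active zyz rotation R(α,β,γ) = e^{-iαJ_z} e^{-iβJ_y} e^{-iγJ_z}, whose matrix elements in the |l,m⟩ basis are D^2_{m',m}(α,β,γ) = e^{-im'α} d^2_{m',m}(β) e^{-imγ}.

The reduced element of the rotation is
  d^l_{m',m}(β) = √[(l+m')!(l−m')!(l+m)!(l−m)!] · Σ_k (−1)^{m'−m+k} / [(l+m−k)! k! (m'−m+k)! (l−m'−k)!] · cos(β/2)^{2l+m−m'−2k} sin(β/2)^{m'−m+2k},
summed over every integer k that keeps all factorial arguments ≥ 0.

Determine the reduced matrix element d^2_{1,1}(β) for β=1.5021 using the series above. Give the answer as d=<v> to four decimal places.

d=-0.4610

d^2_{1,1}(β=1.5021) via the finite sum:
Half-angle: c=0.730973, s=0.682407. N=√(6·1·6·1)=6.000000
k∈{0,1} keeps every argument non-negative
  k=0: (−1)^0·6.0000/(6)·0.7310^4·0.6824^0 = +0.285499
  k=1: (−1)^1·6.0000/(2)·0.7310^2·0.6824^2 = -0.746466
d^2_{1,1}(1.5021) = +0.285499 -0.746466 = -0.460967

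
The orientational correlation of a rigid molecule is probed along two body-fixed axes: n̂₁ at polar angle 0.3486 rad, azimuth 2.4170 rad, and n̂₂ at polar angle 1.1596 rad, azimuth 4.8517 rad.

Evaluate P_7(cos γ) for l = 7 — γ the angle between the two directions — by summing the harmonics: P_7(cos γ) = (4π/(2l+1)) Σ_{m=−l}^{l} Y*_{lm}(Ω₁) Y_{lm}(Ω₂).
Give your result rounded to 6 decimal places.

Summing Y*_{l m}(θ₁,φ₁)·Y_{l m}(θ₂,φ₂) over m ∈ [−7, 7]; prefactor 4π/(2·7+1) = 0.837758:
  [-7]  conj(Y_{7,-7})(Ω₁) = -0.000096-0.000254i ; Y_{7,-7}(Ω₂) = -0.225078-0.152541i ; Δ = -0.000017+0.000072i
  [-6]  conj(Y_{7,-6})(Ω₁) = -0.000997+0.002609i ; Y_{7,-6}(Ω₂) = -0.297463+0.329112i ; Δ = -0.000562-0.001104i
  [-5]  conj(Y_{7,-5})(Ω₁) = +0.015855-0.008282i ; Y_{7,-5}(Ω₂) = +0.164069+0.196158i ; Δ = +0.004226+0.001751i
  [-4]  conj(Y_{7,-4})(Ω₁) = -0.077310-0.019183i ; Y_{7,-4}(Ω₂) = -0.162235+0.101091i ; Δ = +0.014482-0.004703i
  [-3]  conj(Y_{7,-3})(Ω₁) = +0.140724+0.204385i ; Y_{7,-3}(Ω₂) = +0.134685+0.303280i ; Δ = -0.043032+0.070206i
  [-2]  conj(Y_{7,-2})(Ω₁) = +0.061216-0.500895i ; Y_{7,-2}(Ω₂) = -0.054354+0.015549i ; Δ = +0.004461+0.028178i
  [-1]  conj(Y_{7,-1})(Ω₁) = -0.387112+0.342682i ; Y_{7,-1}(Ω₂) = +0.046204+0.329510i ; Δ = -0.130803-0.111724i
  [+0]  conj(Y_{7,0})(Ω₁) = -0.115349-0.000000i ; Y_{7,0}(Ω₂) = -0.016739+0.000000i ; Δ = +0.001931+0.000000i
  [+1]  conj(Y_{7,1})(Ω₁) = +0.387112+0.342682i ; Y_{7,1}(Ω₂) = -0.046204+0.329510i ; Δ = -0.130803+0.111724i
  [+2]  conj(Y_{7,2})(Ω₁) = +0.061216+0.500895i ; Y_{7,2}(Ω₂) = -0.054354-0.015549i ; Δ = +0.004461-0.028178i
  [+3]  conj(Y_{7,3})(Ω₁) = -0.140724+0.204385i ; Y_{7,3}(Ω₂) = -0.134685+0.303280i ; Δ = -0.043032-0.070206i
  [+4]  conj(Y_{7,4})(Ω₁) = -0.077310+0.019183i ; Y_{7,4}(Ω₂) = -0.162235-0.101091i ; Δ = +0.014482+0.004703i
  [+5]  conj(Y_{7,5})(Ω₁) = -0.015855-0.008282i ; Y_{7,5}(Ω₂) = -0.164069+0.196158i ; Δ = +0.004226-0.001751i
  [+6]  conj(Y_{7,6})(Ω₁) = -0.000997-0.002609i ; Y_{7,6}(Ω₂) = -0.297463-0.329112i ; Δ = -0.000562+0.001104i
  [+7]  conj(Y_{7,7})(Ω₁) = +0.000096-0.000254i ; Y_{7,7}(Ω₂) = +0.225078-0.152541i ; Δ = -0.000017-0.000072i
Total Σ_m = -0.300563+0.000000i. Multiply by 0.837758: -0.251799+0.000000i. P_7(cos γ) = -0.251799

-0.251799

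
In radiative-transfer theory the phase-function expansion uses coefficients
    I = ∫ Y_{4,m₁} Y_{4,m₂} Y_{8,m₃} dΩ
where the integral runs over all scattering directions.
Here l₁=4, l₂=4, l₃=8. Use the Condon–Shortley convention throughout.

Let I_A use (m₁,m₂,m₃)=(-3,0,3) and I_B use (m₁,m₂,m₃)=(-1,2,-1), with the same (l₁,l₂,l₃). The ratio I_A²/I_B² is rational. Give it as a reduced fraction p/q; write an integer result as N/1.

275/294

Same 4,4,8: normalisation and zero-m 3j drop out of the ratio.
A: Δ: 0! 8! 8! / 17! → 1/218790; sum: t=0:+1/2903040 = 1/2903040; 3j²(4 4 8; -3 0 3) = Δ·Π!·Σ² = 5/663  (sign -1)
B: Δ: 0! 8! 8! / 17! → 1/218790; sum: t=0:+1/1036800 = 1/1036800; 3j²(4 4 8; -1 2 -1) = Δ·Π!·Σ² = 98/12155  (sign -1)
I_A²/I_B² = (5/663)/(98/12155) = 275/294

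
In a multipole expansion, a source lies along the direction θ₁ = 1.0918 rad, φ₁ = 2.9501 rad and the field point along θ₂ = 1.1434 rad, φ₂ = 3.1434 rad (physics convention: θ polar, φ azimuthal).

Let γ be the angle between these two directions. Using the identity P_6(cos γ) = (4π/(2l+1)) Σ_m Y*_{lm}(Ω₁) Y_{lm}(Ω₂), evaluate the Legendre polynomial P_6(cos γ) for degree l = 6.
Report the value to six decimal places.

Term-by-term m-sum for l=6 (normalisation 4π/13 = 0.966644):
  [-6]  conj(Y_{6,-6})(Ω₁) = +0.096627-0.215310i ; Y_{6,-6}(Ω₂) = +0.274399-0.002976i ; Δ = +0.025874-0.059369i
  [-5]  conj(Y_{6,-5})(Ω₁) = -0.244380+0.347185i ; Y_{6,-5}(Ω₂) = -0.432957+0.003913i ; Δ = +0.104448-0.151272i
  [-4]  conj(Y_{6,-4})(Ω₁) = +0.213185-0.205058i ; Y_{6,-4}(Ω₂) = +0.217775-0.001574i ; Δ = +0.046103-0.044992i
  [-3]  conj(Y_{6,-3})(Ω₁) = +0.116859-0.075644i ; Y_{6,-3}(Ω₂) = +0.225893-0.001225i ; Δ = +0.026305-0.017230i
  [-2]  conj(Y_{6,-2})(Ω₁) = -0.317520+0.127922i ; Y_{6,-2}(Ω₂) = -0.301693+0.001091i ; Δ = +0.095654-0.038939i
  [-1]  conj(Y_{6,-1})(Ω₁) = -0.019266+0.003735i ; Y_{6,-1}(Ω₂) = -0.127395+0.000230i ; Δ = +0.002453-0.000480i
  [+0]  conj(Y_{6,0})(Ω₁) = +0.337215-0.000000i ; Y_{6,0}(Ω₂) = +0.312331+0.000000i ; Δ = +0.105323+0.000000i
  [+1]  conj(Y_{6,1})(Ω₁) = +0.019266+0.003735i ; Y_{6,1}(Ω₂) = +0.127395+0.000230i ; Δ = +0.002453+0.000480i
  [+2]  conj(Y_{6,2})(Ω₁) = -0.317520-0.127922i ; Y_{6,2}(Ω₂) = -0.301693-0.001091i ; Δ = +0.095654+0.038939i
  [+3]  conj(Y_{6,3})(Ω₁) = -0.116859-0.075644i ; Y_{6,3}(Ω₂) = -0.225893-0.001225i ; Δ = +0.026305+0.017230i
  [+4]  conj(Y_{6,4})(Ω₁) = +0.213185+0.205058i ; Y_{6,4}(Ω₂) = +0.217775+0.001574i ; Δ = +0.046103+0.044992i
  [+5]  conj(Y_{6,5})(Ω₁) = +0.244380+0.347185i ; Y_{6,5}(Ω₂) = +0.432957+0.003913i ; Δ = +0.104448+0.151272i
  [+6]  conj(Y_{6,6})(Ω₁) = +0.096627+0.215310i ; Y_{6,6}(Ω₂) = +0.274399+0.002976i ; Δ = +0.025874+0.059369i
Accumulated sum +0.706998+0.000000i; after 4π/(2l+1) scaling, +0.683415+0.000000i ⇒ P_6 = 0.683415

0.683415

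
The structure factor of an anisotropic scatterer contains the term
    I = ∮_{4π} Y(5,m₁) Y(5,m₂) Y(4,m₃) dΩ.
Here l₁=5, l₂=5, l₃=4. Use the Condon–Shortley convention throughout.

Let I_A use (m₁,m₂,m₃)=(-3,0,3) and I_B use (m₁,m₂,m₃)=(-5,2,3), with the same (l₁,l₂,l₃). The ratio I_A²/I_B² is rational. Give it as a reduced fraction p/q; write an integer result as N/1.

6/7

Shared (l₁,l₂,l₃)=(5,5,4): N and (l;000)² cancel in I_A²/I_B².
A: Δ = 6!·4!·4!/15! = 1/3153150; Racah Σ t=4..5: t=4:+1/6912 t=5:−1/17280 = 1/11520; ⇒ 3j(5 5 4; -3 0 3)² = 2/143, sgn -1
B: Δ = 6!·4!·4!/15! = 1/3153150; Racah Σ t=6..6: t=6:+1/103680 = 1/103680; ⇒ 3j(5 5 4; -5 2 3)² = 7/429, sgn -1
I_A²/I_B² = (2/143)/(7/429) = 6/7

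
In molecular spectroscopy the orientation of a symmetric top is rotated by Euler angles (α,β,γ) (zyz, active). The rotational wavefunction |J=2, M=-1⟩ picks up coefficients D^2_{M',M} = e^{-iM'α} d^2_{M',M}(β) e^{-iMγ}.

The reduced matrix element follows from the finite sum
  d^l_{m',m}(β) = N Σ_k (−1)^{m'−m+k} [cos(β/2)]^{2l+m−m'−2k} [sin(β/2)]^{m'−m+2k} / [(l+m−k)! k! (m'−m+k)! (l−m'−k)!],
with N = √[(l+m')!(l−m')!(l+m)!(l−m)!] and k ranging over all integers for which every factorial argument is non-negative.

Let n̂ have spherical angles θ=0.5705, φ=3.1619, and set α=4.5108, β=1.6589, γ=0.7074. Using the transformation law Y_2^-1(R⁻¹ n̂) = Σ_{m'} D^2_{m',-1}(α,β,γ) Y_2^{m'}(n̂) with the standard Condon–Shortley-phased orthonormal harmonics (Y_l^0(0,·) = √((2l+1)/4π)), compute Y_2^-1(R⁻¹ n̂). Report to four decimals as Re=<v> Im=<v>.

Need the full column D^2_{m',-1} for m'=−2..2 at α=4.5108, β=1.6589, γ=0.7074.
cos(β/2)=0.675282, sin(β/2)=0.737560
d^2_{-2,-1}: single k=1 term ⇒ +0.454236;  D = -0.433378-0.136067i
d^2_{-1,-1}: k∈[0..1] ⇒ +0.207941 -0.744193 = -0.536253;  D = -0.259824+0.469104i
d^2_{0,-1}: k∈[0..1] ⇒ -0.556324 +0.663671 = +0.107347;  D = +0.081590+0.069761i
d^2_{1,-1}: k∈[0..1] ⇒ +0.744193 -0.295930 = +0.448263;  D = -0.353627+0.275477i
d^2_{2,-1}: single k=0 term ⇒ -0.541885;  D = +0.240675+0.485505i
Y_2^{m'}(θ=0.5705,φ=3.1619) and Σ D·Y over m':
  (-0.4334-0.1361i)·(+0.1126-0.0046i)  (-0.2598+0.4691i)·(-0.3511+0.0071i)  (+0.0816+0.0698i)·(+0.3548+0.0000i)  (-0.3536+0.2755i)·(+0.3511+0.0071i)  (+0.2407+0.4855i)·(+0.1126+0.0046i)
Y_2^-1(R⁻¹ n̂) = -0.033826-0.005180i

Re=-0.0338 Im=-0.0052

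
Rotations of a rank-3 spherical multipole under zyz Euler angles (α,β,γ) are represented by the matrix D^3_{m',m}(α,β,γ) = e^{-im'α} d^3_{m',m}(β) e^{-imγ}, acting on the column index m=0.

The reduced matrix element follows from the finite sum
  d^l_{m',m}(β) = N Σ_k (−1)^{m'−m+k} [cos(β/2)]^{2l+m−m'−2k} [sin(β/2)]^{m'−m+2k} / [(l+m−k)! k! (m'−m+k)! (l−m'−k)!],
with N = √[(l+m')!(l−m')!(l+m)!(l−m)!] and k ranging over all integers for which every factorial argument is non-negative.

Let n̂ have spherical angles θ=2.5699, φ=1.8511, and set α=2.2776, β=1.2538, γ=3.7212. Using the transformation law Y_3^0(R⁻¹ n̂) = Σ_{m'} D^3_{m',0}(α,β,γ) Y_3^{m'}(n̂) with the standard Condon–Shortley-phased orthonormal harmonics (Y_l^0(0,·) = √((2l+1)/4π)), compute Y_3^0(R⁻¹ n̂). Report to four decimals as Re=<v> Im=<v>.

Need the full column D^3_{m',0} for m'=−3..3 at α=2.2776, β=1.2538, γ=3.7212.
cos(β/2)=0.809850, sin(β/2)=0.586637
d^3_{-3,0}: single k=3 term ⇒ +0.479554;  D = +0.408928+0.250499i
d^3_{-2,0}: k∈[2..3] ⇒ +0.810808 -0.425449 = +0.385359;  D = -0.060325-0.380608i
d^3_{-1,0}: k∈[1..3] ⇒ +0.707918 -1.114382 +0.194914 = -0.211550;  D = +0.137382-0.160871i
d^3_{0,0}: k∈[0..3] ⇒ +0.282116 -1.332293 +0.699084 -0.040758 = -0.391851;  D = -0.391851+0.000000i
d^3_{1,0}: k∈[0..2] ⇒ -0.707918 +1.114382 -0.194914 = +0.211550;  D = -0.137382-0.160871i
d^3_{2,0}: k∈[0..1] ⇒ +0.810808 -0.425449 = +0.385359;  D = -0.060325+0.380608i
d^3_{3,0}: single k=0 term ⇒ -0.479554;  D = -0.408928+0.250499i
Y_3^{m'}(θ=2.5699,φ=1.8511) and Σ D·Y over m':
  (+0.4089+0.2505i)·(+0.0492+0.0441i)  (-0.0603-0.3806i)·(+0.2131-0.1338i)  (+0.1374-0.1609i)·(-0.1227-0.4262i)  (-0.3919+0.0000i)·(-0.1683+0.0000i)  (-0.1374-0.1609i)·(+0.1227-0.4262i)  (-0.0603+0.3806i)·(+0.2131+0.1338i)  (-0.4089+0.2505i)·(-0.0492+0.0441i)
Y_3^0(R⁻¹ n̂) = -0.214222+0.000000i

Re=-0.2142 Im=0.0000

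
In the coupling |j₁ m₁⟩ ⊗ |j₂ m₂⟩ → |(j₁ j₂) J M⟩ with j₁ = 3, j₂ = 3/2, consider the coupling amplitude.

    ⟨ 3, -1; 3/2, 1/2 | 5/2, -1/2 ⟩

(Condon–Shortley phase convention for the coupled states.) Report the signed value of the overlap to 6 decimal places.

triangle: 2!·4!·1!/8! = 48/40320
(j±m)!: 2!·4!·2!·1!·2!·3! = 1152
prefactor² = (2J+1)·Δ·N² = 288/35
  k=1: −1/(1!·1!·3!·1!·1!·0!) = -1/6
  k=2: +1/(2!·0!·2!·0!·2!·1!) = 1/8
Σ = -1/24  ⇒  CG² = 288/35·(-1/24)² = 1/70
CG = −√(1/70) = -0.119523

-0.119523  (= −√(1/70))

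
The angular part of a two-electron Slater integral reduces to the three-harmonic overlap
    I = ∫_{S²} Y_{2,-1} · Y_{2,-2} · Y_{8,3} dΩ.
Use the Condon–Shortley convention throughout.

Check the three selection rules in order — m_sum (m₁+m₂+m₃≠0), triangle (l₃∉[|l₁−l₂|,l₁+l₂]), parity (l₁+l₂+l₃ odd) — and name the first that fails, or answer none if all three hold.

triangle

azimuthal sum: -1 − 2 + 3 = 0  ✓
l₃ must lie in [0,4]; have l₃=8  ✗
L = 2 + 2 + 8 = 12 (even)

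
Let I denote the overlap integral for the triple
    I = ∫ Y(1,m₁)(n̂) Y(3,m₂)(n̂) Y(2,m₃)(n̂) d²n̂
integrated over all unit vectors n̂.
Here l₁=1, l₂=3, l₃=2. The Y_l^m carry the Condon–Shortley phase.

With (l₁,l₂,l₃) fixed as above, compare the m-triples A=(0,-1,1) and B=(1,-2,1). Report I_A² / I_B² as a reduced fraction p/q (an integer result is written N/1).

Same 1,3,2: normalisation and zero-m 3j drop out of the ratio.
A: Δ: 2! 0! 4! / 7! → 1/105; sum: t=1:−1/6 = -1/6; 3j²(1 3 2; 0 -1 1) = Δ·Π!·Σ² = 8/105  (sign +1)
B: Δ: 2! 0! 4! / 7! → 1/105; sum: t=0:+1/12 = 1/12; 3j²(1 3 2; 1 -2 1) = Δ·Π!·Σ² = 2/21  (sign -1)
I_A²/I_B² = (8/105)/(2/21) = 4/5

4/5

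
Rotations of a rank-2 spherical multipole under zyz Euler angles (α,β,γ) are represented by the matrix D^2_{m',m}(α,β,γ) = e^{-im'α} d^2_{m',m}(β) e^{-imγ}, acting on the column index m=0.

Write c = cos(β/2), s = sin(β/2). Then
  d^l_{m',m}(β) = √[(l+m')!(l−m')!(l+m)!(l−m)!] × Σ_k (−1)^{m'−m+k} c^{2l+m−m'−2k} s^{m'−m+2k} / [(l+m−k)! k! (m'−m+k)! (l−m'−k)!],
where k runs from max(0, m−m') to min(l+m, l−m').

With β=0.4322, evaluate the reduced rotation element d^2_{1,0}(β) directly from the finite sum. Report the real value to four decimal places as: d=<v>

d=-0.4658

d^2_{1,0}(β=0.4322) via the finite sum:
With c≡cos(β/2)=0.976741 and s≡sin(β/2)=0.214422, N=[6·1·2·2]^{1/2}=4.898979
The bounds max(0,m−m')=0 and min(l+m,l−m')=1 give 2 terms
  k=0: (−1)^1·4.8990/(2)·0.9767^3·0.2144^1 = -0.489422
  k=1: (−1)^2·4.8990/(2)·0.9767^1·0.2144^3 = +0.023586
d^2_{1,0}(0.4322) = -0.489422 +0.023586 = -0.465835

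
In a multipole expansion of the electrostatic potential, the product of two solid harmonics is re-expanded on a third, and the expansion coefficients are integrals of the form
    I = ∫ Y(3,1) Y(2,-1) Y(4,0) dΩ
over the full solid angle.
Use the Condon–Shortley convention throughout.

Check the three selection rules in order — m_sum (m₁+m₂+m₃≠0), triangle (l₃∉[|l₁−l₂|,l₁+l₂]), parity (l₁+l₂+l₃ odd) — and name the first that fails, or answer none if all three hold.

Σmᵢ = 0  ✓
l₃∈[|l₁−l₂|,l₁+l₂]=[1,5], have l₃=4  ✓
Σlᵢ = 9 ⇒ odd  ✗

parity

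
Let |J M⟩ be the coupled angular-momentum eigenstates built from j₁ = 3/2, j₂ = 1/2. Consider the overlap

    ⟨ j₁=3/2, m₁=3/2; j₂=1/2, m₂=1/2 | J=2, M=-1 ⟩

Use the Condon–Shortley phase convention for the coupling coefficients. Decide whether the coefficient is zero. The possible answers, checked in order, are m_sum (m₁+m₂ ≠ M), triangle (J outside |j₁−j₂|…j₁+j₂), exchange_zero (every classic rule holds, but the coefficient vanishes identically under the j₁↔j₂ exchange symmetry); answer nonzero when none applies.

m-sum: m₁+m₂ = 3/2+1/2 = 2, M = -1  ✗ ⇒ coefficient is 0

m_sum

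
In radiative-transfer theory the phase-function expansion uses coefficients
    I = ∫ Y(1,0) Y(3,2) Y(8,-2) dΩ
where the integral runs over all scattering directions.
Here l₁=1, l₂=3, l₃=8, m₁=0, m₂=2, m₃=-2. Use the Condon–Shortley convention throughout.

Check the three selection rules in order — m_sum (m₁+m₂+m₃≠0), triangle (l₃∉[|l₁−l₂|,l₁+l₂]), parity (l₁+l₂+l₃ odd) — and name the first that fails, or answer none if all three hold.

azimuthal sum: 0 + 2 − 2 = 0  ✓
l₃ must lie in [2,4]; have l₃=8  ✗
L = 1 + 3 + 8 = 12 (even)

triangle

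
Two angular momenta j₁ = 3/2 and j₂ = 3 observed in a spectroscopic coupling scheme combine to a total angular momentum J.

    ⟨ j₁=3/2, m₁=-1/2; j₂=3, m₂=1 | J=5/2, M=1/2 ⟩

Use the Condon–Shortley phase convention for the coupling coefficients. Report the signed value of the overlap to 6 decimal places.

√[6·2!1!4!/8! · 1!2!4!2!3!2!] = √(288/35)
  +(−1)^1/∏(1,1,1,3,0,1)! = -1/6  (running -1/6)
  +(−1)^2/∏(2,0,0,2,1,2)! = 1/8  (running -1/24)
⟨..|..⟩ = √(288/35)·(-1/24) = -0.119523

-0.119523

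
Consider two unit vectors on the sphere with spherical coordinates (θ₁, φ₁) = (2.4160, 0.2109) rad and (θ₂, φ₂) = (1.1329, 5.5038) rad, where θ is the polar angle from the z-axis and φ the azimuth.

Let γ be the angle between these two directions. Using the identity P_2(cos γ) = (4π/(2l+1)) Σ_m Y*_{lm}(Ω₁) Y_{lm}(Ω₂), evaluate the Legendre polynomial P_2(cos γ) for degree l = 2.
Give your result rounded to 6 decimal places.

-0.499770

Addition theorem: P_2(cos γ) = (4π/5) Σ_m Y*_{lm}(Ω₁) Y_{lm}(Ω₂), m = −2…2:
  m=-2: (0.155183, 0.069636) × (0.003810, 0.316797) = (-0.021469, 0.049427)  (running Σ = (-0.021469, 0.049427))
  m=-1: (-0.375017, -0.080285) × (0.211041, 0.208518) = (-0.062403, -0.095141)  (running Σ = (-0.083872, -0.045714))
  m=0: (0.214147, -0.000000) × (-0.145264, 0.000000) = (-0.031108, 0.000000)  (running Σ = (-0.114980, -0.045714))
  m=1: (0.375017, -0.080285) × (-0.211041, 0.208518) = (-0.062403, 0.095141)  (running Σ = (-0.177383, 0.049427))
  m=2: (0.155183, -0.069636) × (0.003810, -0.316797) = (-0.021469, -0.049427)  (running Σ = (-0.198852, 0.000000))
Accumulated sum (-0.198852, 0.000000); after 4π/(2l+1) scaling, (-0.499770, 0.000000) ⇒ P_2 = -0.499770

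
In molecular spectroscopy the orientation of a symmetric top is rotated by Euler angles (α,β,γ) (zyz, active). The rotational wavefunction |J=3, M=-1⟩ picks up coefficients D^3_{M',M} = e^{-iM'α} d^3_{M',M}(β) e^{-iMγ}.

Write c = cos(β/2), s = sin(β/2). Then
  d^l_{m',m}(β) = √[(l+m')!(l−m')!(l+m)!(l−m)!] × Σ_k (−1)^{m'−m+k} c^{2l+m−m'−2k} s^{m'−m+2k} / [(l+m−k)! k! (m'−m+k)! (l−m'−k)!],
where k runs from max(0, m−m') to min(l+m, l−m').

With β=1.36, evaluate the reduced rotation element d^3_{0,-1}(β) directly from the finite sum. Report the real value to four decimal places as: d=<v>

d^3_{0,-1}(β=1.3600) via the finite sum:
c=cos(1.360000/2)=0.777573, s=sin(1.360000/2)=0.628793; N=√[6·6·2·24]=41.569219
k: max(0,(-1)−(0))=0 … min(3+(-1),3−(0))=2
  k=0: (−1)^1·41.5692/(12)·0.7776^5·0.6288^1 = -0.619161
  k=1: (−1)^2·41.5692/(4)·0.7776^3·0.6288^3 = +1.214669
  k=2: (−1)^3·41.5692/(12)·0.7776^1·0.6288^5 = -0.264771
d^3_{0,-1}(1.3600) = -0.619161 +1.214669 -0.264771 = +0.330738

d=0.3307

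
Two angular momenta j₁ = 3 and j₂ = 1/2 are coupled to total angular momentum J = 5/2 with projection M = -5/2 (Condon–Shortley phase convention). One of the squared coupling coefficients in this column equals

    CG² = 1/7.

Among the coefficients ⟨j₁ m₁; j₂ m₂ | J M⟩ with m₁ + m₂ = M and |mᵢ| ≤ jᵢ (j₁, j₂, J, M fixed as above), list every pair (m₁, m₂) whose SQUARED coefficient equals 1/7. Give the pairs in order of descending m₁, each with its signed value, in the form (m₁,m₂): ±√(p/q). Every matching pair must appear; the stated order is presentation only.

(-2,-1/2): +√(1/7)

Admissible pairs with m₁+m₂ = M = -5/2: (-3,1/2), (-2,-1/2)
  (m₁,m₂)=(-2,-1/2): CG² = 1/7, CG = +√(1/7)   ← matches the target
  (m₁,m₂)=(-3,1/2): CG² = 6/7, CG = −√(6/7)
Pairs with CG² = 1/7: (-2,-1/2): +√(1/7)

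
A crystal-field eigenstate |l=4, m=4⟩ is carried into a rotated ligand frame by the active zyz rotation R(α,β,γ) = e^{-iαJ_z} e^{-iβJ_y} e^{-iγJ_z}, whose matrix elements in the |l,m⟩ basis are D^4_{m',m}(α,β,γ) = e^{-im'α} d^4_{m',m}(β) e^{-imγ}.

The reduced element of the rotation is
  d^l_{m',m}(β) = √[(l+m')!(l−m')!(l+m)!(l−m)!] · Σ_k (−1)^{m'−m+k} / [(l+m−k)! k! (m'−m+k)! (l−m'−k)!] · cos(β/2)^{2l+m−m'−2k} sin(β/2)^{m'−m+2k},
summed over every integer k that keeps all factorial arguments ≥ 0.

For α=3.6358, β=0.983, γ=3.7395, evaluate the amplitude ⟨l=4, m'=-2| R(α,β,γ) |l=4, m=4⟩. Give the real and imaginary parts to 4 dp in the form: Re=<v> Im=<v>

First d^4_{-2,4}(β=0.9830), then the phase factors e^{-i(-2)α} and e^{-i(4)γ}:
Half-angle: c=0.881626, s=0.471949. N=√(2·720·40320·1)=7619.763776
The bounds max(0,m−m')=6 and min(l+m,l−m')=6 give 1 term
  k=6: (−1)^0·7619.7638/(1440)·0.8816^2·0.4719^6 = +0.045448
d^4_{-2,4}(0.9830) = +0.045448
Phases: e^{-i·(-2)·3.6358}=+0.550015+0.835155i, e^{-i·(4)·3.7395}=-0.731714-0.681612i ⇒ D=+0.007581-0.044812i

Re=0.0076 Im=-0.0448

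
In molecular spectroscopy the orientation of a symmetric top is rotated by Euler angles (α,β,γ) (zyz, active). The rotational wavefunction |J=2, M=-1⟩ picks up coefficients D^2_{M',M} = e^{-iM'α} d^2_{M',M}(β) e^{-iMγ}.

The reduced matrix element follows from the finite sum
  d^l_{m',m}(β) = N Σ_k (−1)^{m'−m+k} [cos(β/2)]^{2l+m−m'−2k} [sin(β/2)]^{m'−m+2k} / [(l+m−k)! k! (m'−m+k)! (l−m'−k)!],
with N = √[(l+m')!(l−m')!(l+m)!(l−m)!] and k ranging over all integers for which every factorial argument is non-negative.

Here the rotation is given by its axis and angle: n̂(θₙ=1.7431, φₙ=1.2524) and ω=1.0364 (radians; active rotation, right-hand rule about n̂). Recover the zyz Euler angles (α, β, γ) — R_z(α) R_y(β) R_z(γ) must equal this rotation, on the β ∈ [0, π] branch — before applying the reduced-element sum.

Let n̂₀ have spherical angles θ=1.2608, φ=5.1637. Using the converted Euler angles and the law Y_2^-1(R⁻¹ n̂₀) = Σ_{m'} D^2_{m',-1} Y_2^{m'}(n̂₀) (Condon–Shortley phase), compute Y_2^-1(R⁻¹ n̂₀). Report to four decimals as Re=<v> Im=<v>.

Re=-0.0105 Im=0.3774

Axis–angle → zyz. n̂ = (sinθₙcosφₙ, sinθₙsinφₙ, cosθₙ) = (+0.308408, +0.935675, -0.171452), ω = 1.0364.
R = I cosω + sinω [n̂]ₓ + (1−cosω) n̂n̂ᵀ gives
  R = [+0.555993, +0.289143, +0.779274; -0.005953, +0.938905, -0.344125; -0.831166, +0.186693, +0.523746]
β = atan2(√(R₁₃²+R₂₃²), R₃₃) = 1.019554; α = atan2(R₂₃, R₁₃) mod 2π = 5.867341; γ = atan2(R₃₂, −R₃₁) mod 2π = 0.220948
Need the full column D^2_{m',-1} for m'=−2..2 at α=5.8673, β=1.0196, γ=0.2209.
cos(β/2)=0.872853, sin(β/2)=0.487983
d^2_{-2,-1}: single k=1 term ⇒ +0.649020;  D = +0.531693-0.372196i
d^2_{-1,-1}: k∈[0..1] ⇒ +0.580450 -0.544268 = +0.036182;  D = +0.035497-0.007007i
d^2_{0,-1}: k∈[0..1] ⇒ -0.794884 +0.248445 = -0.546439;  D = -0.533155-0.119755i
d^2_{1,-1}: k∈[0..1] ⇒ +0.544268 -0.056705 = +0.487563;  D = +0.392004+0.289915i
d^2_{2,-1}: single k=0 term ⇒ -0.202855;  D = -0.100470-0.176226i
Y_2^{m'}(θ=1.2608,φ=5.1637) and Σ D·Y over m':
  (+0.5317-0.3722i)·(-0.2170+0.2750i)  (+0.0355-0.0070i)·(+0.0979+0.2020i)  (-0.5332-0.1198i)·(-0.2273+0.0000i)  (+0.3920+0.2899i)·(-0.0979+0.2020i)  (-0.1005-0.1762i)·(-0.2170-0.2750i)
Y_2^-1(R⁻¹ n̂) = -0.010532+0.377374i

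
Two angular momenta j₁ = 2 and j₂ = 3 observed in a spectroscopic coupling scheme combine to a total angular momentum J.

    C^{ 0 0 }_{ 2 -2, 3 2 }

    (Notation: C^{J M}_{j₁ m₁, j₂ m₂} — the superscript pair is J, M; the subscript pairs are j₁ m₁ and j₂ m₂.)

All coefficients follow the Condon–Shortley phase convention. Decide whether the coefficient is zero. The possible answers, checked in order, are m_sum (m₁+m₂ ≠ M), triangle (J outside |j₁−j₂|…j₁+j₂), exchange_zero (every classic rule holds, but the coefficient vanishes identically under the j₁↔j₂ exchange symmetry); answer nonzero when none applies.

m-sum: m₁+m₂ = -2+2 = 0, M = 0  ✓
triangle: need |j₁−j₂| ≤ J ≤ j₁+j₂, i.e. J ∈ [1, 5]; J = 0 is outside ✗ ⇒ coefficient is 0

triangle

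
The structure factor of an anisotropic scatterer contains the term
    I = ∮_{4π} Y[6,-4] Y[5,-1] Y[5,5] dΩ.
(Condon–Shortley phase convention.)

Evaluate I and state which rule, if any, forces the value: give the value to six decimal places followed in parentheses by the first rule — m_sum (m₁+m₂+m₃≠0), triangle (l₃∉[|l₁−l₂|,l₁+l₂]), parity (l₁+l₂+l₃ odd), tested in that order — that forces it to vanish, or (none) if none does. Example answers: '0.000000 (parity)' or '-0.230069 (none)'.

Checks pass: Σm=0; 16 even; l₃=5∈[1,11].
(2·6+1)(2·5+1)(2·5+1) = 1573
Δ: 6! 6! 4! / 17! → 1/28588560
sum: t=1:−1/345600 t=2:+1/13824 t=3:−1/5184 t=4:+1/13824 t=5:−1/345600 = -7/129600
3j²(6 5 5; 0 0 0) = Δ·Π!·Σ² = 80/7293  (sign +1)
sum: t=4:+1/829440 = 1/829440
3j²(6 5 5; -4 -1 5) = Δ·Π!·Σ² = 225/9724  (sign +1)
combine: 4πI² = 1573·80/7293·225/9724 = 1500/3757
take √, sign +1: I = 0.17824613
No selection rule forces the value: the integral is nonzero (none).

0.178246 (none)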